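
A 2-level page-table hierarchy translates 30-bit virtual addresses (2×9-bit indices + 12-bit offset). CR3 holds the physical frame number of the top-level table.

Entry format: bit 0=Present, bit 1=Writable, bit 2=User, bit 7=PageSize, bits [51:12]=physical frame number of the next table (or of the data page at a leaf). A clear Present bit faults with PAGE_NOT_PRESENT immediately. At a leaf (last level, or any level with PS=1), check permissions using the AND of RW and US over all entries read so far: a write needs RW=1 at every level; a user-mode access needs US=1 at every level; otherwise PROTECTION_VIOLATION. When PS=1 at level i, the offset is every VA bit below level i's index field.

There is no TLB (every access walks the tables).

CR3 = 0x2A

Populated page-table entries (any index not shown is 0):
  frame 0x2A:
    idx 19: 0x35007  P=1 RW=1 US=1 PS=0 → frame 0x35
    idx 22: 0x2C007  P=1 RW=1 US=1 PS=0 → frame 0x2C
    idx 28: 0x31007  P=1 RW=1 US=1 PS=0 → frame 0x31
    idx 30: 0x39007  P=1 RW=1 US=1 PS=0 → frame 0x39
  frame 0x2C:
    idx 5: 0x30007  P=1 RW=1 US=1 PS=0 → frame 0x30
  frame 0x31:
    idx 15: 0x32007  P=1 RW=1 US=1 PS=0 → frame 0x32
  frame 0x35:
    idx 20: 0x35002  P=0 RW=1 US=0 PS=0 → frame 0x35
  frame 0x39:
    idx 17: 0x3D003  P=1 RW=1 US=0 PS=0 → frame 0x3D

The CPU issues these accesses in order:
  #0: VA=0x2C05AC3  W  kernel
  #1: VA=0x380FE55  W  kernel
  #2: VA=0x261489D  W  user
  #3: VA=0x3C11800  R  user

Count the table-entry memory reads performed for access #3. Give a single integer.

Per-access translation:
#0 VA=0x2C05AC3 (w,kernel):
  L0 @0x2A[22] → 0x2C007  P=1,RW=1,US=1,PS=0
  L1 @0x2C[5] → 0x30007  P=1,RW=1,US=1,PS=0
  → PA=0x30AC3  (2 entries read)
#1 VA=0x380FE55 (w,kernel):
  L0 @0x2A[28] → 0x31007  P=1,RW=1,US=1,PS=0
  L1 @0x31[15] → 0x32007  P=1,RW=1,US=1,PS=0
  → PA=0x32E55  (2 entries read)
#2 VA=0x261489D (w,user):
  L0 @0x2A[19] → 0x35007  P=1,RW=1,US=1,PS=0
  L1 @0x35[20] → 0x35002  P=0,RW=1,US=0,PS=0
  ✗ PAGE_NOT_PRESENT  [2 reads]
#3 VA=0x3C11800 (r,user):
  L0 @0x2A[30] → 0x39007  P=1,RW=1,US=1,PS=0
  L1 @0x39[17] → 0x3D003  P=1,RW=1,US=0,PS=0
  ✗ PROTECTION_VIOLATION  [2 reads]

Entries read for #3: 2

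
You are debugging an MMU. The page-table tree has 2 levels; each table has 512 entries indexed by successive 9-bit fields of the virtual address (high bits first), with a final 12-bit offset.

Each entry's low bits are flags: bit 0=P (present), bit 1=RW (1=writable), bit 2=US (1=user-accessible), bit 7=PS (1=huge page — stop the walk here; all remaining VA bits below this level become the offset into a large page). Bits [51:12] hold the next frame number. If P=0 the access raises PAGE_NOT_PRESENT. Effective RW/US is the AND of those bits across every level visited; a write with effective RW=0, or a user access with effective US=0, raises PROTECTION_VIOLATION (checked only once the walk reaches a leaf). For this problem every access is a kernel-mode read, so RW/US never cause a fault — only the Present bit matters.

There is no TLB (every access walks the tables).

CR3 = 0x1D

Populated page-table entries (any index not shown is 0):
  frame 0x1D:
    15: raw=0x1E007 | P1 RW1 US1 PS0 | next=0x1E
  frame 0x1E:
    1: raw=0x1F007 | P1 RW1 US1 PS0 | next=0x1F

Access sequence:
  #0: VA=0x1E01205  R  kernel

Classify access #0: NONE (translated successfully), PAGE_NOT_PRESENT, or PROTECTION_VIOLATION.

Walk each access:
#0 VA=0x1E01205 (r,kernel):
  L0: frame=0x1D idx=15 entry=0x1E007 [P=1 RW=1 US=1 PS=0]
  L1: frame=0x1E idx=1 entry=0x1F007 [P=1 RW=1 US=1 PS=0]
  → PA=0x1F205  (2 entries read)

Access #0 fault: NONE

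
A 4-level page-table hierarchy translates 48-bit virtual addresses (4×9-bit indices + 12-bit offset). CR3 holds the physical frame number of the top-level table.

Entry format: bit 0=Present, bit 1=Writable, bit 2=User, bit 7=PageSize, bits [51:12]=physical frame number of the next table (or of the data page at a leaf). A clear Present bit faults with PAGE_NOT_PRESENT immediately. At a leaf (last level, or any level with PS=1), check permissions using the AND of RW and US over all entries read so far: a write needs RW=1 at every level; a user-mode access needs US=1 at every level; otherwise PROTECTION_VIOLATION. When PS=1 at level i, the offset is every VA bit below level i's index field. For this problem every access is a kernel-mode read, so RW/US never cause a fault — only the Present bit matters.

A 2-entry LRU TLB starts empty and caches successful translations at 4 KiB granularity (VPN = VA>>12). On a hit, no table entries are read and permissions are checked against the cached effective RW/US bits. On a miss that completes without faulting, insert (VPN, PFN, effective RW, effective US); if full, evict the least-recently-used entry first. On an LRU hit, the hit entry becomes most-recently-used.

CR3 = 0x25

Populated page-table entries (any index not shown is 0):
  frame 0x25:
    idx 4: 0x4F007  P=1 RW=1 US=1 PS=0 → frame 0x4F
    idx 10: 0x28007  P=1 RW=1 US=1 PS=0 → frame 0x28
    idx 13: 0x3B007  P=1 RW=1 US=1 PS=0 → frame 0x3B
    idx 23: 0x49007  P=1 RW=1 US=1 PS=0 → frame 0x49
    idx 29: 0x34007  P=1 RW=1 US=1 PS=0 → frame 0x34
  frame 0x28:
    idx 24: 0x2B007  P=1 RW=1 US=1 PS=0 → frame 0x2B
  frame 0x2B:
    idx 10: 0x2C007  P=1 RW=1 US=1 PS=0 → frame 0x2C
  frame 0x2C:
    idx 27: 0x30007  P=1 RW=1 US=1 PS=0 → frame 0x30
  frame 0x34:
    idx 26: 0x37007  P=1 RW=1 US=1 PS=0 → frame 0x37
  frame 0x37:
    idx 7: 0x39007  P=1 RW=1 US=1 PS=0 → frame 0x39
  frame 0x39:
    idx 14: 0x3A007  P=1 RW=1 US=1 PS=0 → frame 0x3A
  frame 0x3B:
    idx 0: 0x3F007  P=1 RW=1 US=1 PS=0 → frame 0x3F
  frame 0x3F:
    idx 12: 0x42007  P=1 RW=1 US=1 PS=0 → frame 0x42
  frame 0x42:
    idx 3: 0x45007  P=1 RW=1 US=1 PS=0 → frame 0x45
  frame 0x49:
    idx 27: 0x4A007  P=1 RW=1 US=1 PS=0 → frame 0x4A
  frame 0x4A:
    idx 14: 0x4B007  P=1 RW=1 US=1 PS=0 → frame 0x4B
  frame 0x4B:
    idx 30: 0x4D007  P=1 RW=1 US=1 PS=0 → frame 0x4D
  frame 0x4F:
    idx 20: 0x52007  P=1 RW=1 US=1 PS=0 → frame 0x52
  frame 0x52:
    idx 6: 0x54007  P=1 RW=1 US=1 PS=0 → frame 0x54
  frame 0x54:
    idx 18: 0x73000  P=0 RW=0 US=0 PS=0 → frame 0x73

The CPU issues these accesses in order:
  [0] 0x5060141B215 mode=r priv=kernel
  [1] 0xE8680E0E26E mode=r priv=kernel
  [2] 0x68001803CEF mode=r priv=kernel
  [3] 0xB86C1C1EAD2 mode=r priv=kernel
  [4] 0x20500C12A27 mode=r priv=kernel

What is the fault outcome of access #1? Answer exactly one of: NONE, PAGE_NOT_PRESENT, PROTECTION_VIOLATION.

Per-access translation:
#0 VA=0x5060141B215 (r,kernel):
  [0] read 0x25 idx=10: raw=0x28007 flags P=1 W=1 U=1 S=0
  [1] read 0x28 idx=24: raw=0x2B007 flags P=1 W=1 U=1 S=0
  [2] read 0x2B idx=10: raw=0x2C007 flags P=1 W=1 U=1 S=0
  [3] read 0x2C idx=27: raw=0x30007 flags P=1 W=1 U=1 S=0
  → PA=0x30215  (4 entries read)
#1 VA=0xE8680E0E26E (r,kernel):
  [0] read 0x25 idx=29: raw=0x34007 flags P=1 W=1 U=1 S=0
  [1] read 0x34 idx=26: raw=0x37007 flags P=1 W=1 U=1 S=0
  [2] read 0x37 idx=7: raw=0x39007 flags P=1 W=1 U=1 S=0
  [3] read 0x39 idx=14: raw=0x3A007 flags P=1 W=1 U=1 S=0
  → PA=0x3A26E  (4 entries read)
#2 VA=0x68001803CEF (r,kernel):
  [0] read 0x25 idx=13: raw=0x3B007 flags P=1 W=1 U=1 S=0
  [1] read 0x3B idx=0: raw=0x3F007 flags P=1 W=1 U=1 S=0
  [2] read 0x3F idx=12: raw=0x42007 flags P=1 W=1 U=1 S=0
  [3] read 0x42 idx=3: raw=0x45007 flags P=1 W=1 U=1 S=0
  → PA=0x45CEF  (4 entries read)
#3 VA=0xB86C1C1EAD2 (r,kernel):
  [0] read 0x25 idx=23: raw=0x49007 flags P=1 W=1 U=1 S=0
  [1] read 0x49 idx=27: raw=0x4A007 flags P=1 W=1 U=1 S=0
  [2] read 0x4A idx=14: raw=0x4B007 flags P=1 W=1 U=1 S=0
  [3] read 0x4B idx=30: raw=0x4D007 flags P=1 W=1 U=1 S=0
  → PA=0x4DAD2  (4 entries read)
#4 VA=0x20500C12A27 (r,kernel):
  [0] read 0x25 idx=4: raw=0x4F007 flags P=1 W=1 U=1 S=0
  [1] read 0x4F idx=20: raw=0x52007 flags P=1 W=1 U=1 S=0
  [2] read 0x52 idx=6: raw=0x54007 flags P=1 W=1 U=1 S=0
  [3] read 0x54 idx=18: raw=0x73000 flags P=0 W=0 U=0 S=0
  ⇒ fault: PAGE_NOT_PRESENT  — 4 lookups

Access #1 fault: NONE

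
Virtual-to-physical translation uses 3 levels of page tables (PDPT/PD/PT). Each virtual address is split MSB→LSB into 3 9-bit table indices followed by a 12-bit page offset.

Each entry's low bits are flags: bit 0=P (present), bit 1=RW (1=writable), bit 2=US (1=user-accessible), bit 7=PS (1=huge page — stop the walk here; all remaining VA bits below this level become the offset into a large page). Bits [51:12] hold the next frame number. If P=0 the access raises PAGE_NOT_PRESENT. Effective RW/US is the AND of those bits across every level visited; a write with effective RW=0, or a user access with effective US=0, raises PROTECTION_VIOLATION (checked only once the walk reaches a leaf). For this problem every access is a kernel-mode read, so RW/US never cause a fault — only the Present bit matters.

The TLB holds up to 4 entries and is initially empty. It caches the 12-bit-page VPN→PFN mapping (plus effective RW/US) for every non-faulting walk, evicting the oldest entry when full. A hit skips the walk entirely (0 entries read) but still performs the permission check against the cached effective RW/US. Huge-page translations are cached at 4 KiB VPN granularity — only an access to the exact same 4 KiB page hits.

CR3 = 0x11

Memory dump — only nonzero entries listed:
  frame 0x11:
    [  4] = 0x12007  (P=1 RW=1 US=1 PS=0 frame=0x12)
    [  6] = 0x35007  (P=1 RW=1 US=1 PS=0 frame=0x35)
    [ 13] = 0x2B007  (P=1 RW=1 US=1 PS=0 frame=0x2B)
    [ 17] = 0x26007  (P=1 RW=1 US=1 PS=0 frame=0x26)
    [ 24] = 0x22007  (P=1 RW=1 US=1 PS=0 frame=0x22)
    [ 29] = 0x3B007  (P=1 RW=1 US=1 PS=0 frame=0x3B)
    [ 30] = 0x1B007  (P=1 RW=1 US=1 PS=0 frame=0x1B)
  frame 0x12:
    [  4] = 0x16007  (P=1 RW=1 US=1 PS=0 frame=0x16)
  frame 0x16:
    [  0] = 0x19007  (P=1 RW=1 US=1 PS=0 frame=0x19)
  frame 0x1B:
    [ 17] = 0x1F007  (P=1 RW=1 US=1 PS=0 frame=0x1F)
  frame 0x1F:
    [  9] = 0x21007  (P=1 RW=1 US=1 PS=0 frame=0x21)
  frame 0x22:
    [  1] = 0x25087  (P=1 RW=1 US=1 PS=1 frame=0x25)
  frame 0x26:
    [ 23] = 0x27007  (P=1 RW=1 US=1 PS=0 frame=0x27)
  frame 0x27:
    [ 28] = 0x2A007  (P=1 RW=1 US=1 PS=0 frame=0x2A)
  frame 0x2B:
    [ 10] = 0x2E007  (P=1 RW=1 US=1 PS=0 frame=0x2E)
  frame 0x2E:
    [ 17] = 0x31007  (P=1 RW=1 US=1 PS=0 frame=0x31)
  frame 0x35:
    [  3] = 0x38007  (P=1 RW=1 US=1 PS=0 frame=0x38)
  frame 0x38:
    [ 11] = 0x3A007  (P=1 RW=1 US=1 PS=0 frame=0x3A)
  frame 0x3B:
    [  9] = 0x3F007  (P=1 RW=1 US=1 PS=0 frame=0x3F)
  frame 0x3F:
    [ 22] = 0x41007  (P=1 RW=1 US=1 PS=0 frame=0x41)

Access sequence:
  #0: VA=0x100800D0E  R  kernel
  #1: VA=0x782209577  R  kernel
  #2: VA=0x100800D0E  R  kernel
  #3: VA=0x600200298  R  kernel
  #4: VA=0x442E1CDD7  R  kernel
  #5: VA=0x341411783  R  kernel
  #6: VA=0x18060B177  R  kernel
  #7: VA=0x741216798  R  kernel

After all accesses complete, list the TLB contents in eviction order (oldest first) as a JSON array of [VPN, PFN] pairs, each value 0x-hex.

Walk each access:
#0 VA=0x100800D0E (r,kernel):
  L0 @0x11[4] → 0x12007  P=1,RW=1,US=1,PS=0
  L1 @0x12[4] → 0x16007  P=1,RW=1,US=1,PS=0
  L2 @0x16[0] → 0x19007  P=1,RW=1,US=1,PS=0
  ✓ 0x19D0E  — 3 lookups
#1 VA=0x782209577 (r,kernel):
  L0 @0x11[30] → 0x1B007  P=1,RW=1,US=1,PS=0
  L1 @0x1B[17] → 0x1F007  P=1,RW=1,US=1,PS=0
  L2 @0x1F[9] → 0x21007  P=1,RW=1,US=1,PS=0
  ✓ 0x21577  — 3 lookups
#2 VA=0x100800D0E (r,kernel):
  TLB hit vpn=0x100800 → PA=0x19D0E
#3 VA=0x600200298 (r,kernel):
  L0 @0x11[24] → 0x22007  P=1,RW=1,US=1,PS=0
  L1 @0x22[1] → 0x25087  P=1,RW=1,US=1,PS=1
  ✓ 0x25298 (huge @L1)  — 2 lookups
#4 VA=0x442E1CDD7 (r,kernel):
  L0 @0x11[17] → 0x26007  P=1,RW=1,US=1,PS=0
  L1 @0x26[23] → 0x27007  P=1,RW=1,US=1,PS=0
  L2 @0x27[28] → 0x2A007  P=1,RW=1,US=1,PS=0
  ✓ 0x2ADD7  — 3 lookups
#5 VA=0x341411783 (r,kernel):
  L0 @0x11[13] → 0x2B007  P=1,RW=1,US=1,PS=0
  L1 @0x2B[10] → 0x2E007  P=1,RW=1,US=1,PS=0
  L2 @0x2E[17] → 0x31007  P=1,RW=1,US=1,PS=0
  ✓ 0x31783  — 3 lookups
#6 VA=0x18060B177 (r,kernel):
  L0 @0x11[6] → 0x35007  P=1,RW=1,US=1,PS=0
  L1 @0x35[3] → 0x38007  P=1,RW=1,US=1,PS=0
  L2 @0x38[11] → 0x3A007  P=1,RW=1,US=1,PS=0
  ✓ 0x3A177  — 3 lookups
#7 VA=0x741216798 (r,kernel):
  L0 @0x11[29] → 0x3B007  P=1,RW=1,US=1,PS=0
  L1 @0x3B[9] → 0x3F007  P=1,RW=1,US=1,PS=0
  L2 @0x3F[22] → 0x41007  P=1,RW=1,US=1,PS=0
  ✓ 0x41798  — 3 lookups

TLB: [["0x442E1C", "0x2A"], ["0x341411", "0x31"], ["0x18060B", "0x3A"], ["0x741216", "0x41"]]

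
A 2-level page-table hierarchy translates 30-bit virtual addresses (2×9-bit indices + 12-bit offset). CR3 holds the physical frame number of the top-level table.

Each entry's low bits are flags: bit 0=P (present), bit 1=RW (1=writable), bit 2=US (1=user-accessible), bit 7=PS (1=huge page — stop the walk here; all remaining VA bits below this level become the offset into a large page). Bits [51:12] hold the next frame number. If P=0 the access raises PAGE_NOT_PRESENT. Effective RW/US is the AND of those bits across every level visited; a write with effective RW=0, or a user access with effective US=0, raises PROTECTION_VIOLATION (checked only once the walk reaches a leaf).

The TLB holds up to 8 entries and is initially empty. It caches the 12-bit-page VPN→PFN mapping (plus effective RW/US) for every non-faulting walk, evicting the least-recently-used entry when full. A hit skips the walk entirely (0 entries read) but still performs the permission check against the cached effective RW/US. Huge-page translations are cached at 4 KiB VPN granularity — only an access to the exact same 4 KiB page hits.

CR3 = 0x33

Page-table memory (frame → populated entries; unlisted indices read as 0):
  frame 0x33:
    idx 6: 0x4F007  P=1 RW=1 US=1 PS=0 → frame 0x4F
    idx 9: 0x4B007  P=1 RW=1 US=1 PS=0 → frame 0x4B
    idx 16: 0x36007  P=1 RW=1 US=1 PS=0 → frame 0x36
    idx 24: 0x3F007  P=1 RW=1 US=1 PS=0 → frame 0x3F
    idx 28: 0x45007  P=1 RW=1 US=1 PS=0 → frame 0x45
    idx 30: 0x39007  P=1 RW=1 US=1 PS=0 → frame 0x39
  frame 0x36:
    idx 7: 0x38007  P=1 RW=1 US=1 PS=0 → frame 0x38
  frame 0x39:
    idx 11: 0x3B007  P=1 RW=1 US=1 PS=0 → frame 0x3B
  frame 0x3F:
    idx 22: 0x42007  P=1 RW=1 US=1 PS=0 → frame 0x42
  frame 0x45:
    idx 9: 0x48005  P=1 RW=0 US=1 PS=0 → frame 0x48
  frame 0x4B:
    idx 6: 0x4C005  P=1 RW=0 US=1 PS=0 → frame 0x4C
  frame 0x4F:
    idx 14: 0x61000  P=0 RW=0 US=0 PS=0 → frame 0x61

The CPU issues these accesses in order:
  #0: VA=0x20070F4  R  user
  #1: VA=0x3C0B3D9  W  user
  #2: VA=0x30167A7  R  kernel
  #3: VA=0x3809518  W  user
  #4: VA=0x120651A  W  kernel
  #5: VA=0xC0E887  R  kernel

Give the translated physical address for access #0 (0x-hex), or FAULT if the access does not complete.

Per-access translation:
#0 VA=0x20070F4 (r,user):
  L0 @0x33[16] → 0x36007  P=1,RW=1,US=1,PS=0
  L1 @0x36[7] → 0x38007  P=1,RW=1,US=1,PS=0
  → PA=0x380F4  (2 entries read)
#1 VA=0x3C0B3D9 (w,user):
  L0 @0x33[30] → 0x39007  P=1,RW=1,US=1,PS=0
  L1 @0x39[11] → 0x3B007  P=1,RW=1,US=1,PS=0
  → PA=0x3B3D9  (2 entries read)
#2 VA=0x30167A7 (r,kernel):
  L0 @0x33[24] → 0x3F007  P=1,RW=1,US=1,PS=0
  L1 @0x3F[22] → 0x42007  P=1,RW=1,US=1,PS=0
  → PA=0x427A7  (2 entries read)
#3 VA=0x3809518 (w,user):
  L0 @0x33[28] → 0x45007  P=1,RW=1,US=1,PS=0
  L1 @0x45[9] → 0x48005  P=1,RW=0,US=1,PS=0
  → PROTECTION_VIOLATION  (2 entries read)
#4 VA=0x120651A (w,kernel):
  L0 @0x33[9] → 0x4B007  P=1,RW=1,US=1,PS=0
  L1 @0x4B[6] → 0x4C005  P=1,RW=0,US=1,PS=0
  → PROTECTION_VIOLATION  (2 entries read)
#5 VA=0xC0E887 (r,kernel):
  L0 @0x33[6] → 0x4F007  P=1,RW=1,US=1,PS=0
  L1 @0x4F[14] → 0x61000  P=0,RW=0,US=0,PS=0
  → PAGE_NOT_PRESENT  (2 entries read)

Access #0 PA: 0x380F4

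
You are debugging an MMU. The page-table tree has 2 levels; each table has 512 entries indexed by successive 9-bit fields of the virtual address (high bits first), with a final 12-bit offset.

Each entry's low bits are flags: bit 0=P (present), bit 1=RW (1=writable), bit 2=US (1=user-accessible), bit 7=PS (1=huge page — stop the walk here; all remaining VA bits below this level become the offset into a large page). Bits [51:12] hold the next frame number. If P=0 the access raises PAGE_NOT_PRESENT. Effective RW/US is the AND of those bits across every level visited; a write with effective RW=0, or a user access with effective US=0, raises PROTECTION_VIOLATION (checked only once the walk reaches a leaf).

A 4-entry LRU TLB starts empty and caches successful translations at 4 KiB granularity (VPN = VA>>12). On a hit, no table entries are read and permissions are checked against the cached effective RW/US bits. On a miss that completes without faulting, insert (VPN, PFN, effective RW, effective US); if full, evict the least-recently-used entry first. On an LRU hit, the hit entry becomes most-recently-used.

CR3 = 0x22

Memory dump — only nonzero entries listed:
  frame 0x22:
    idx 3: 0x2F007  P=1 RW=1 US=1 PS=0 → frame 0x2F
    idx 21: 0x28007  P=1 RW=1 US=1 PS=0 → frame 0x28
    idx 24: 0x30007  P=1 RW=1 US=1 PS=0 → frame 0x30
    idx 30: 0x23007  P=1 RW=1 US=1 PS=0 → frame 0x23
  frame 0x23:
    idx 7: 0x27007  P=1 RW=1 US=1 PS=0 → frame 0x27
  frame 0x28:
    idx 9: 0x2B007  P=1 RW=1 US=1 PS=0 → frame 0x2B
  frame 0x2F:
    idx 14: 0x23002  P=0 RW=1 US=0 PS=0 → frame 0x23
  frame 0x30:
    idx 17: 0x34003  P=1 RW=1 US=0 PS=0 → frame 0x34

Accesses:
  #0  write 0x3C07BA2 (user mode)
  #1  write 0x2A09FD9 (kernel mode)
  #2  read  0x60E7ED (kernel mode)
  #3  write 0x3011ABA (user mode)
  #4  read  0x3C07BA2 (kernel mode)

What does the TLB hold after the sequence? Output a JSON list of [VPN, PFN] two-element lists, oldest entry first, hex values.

Trace:
#0 VA=0x3C07BA2 (w,user):
  lvl0: tbl 0x22, slot 30 ⇒ 0x23007 (P1/RW1/US1/PS0)
  lvl1: tbl 0x23, slot 7 ⇒ 0x27007 (P1/RW1/US1/PS0)
  → PA=0x27BA2  (2 entries read)
#1 VA=0x2A09FD9 (w,kernel):
  lvl0: tbl 0x22, slot 21 ⇒ 0x28007 (P1/RW1/US1/PS0)
  lvl1: tbl 0x28, slot 9 ⇒ 0x2B007 (P1/RW1/US1/PS0)
  → PA=0x2BFD9  (2 entries read)
#2 VA=0x60E7ED (r,kernel):
  lvl0: tbl 0x22, slot 3 ⇒ 0x2F007 (P1/RW1/US1/PS0)
  lvl1: tbl 0x2F, slot 14 ⇒ 0x23002 (P0/RW1/US0/PS0)
  → PAGE_NOT_PRESENT  (2 entries read)
#3 VA=0x3011ABA (w,user):
  lvl0: tbl 0x22, slot 24 ⇒ 0x30007 (P1/RW1/US1/PS0)
  lvl1: tbl 0x30, slot 17 ⇒ 0x34003 (P1/RW1/US0/PS0)
  → PROTECTION_VIOLATION  (2 entries read)
#4 VA=0x3C07BA2 (r,kernel):
  TLB hit vpn=0x3C07 → PA=0x27BA2

TLB: [["0x2A09", "0x2B"], ["0x3C07", "0x27"]]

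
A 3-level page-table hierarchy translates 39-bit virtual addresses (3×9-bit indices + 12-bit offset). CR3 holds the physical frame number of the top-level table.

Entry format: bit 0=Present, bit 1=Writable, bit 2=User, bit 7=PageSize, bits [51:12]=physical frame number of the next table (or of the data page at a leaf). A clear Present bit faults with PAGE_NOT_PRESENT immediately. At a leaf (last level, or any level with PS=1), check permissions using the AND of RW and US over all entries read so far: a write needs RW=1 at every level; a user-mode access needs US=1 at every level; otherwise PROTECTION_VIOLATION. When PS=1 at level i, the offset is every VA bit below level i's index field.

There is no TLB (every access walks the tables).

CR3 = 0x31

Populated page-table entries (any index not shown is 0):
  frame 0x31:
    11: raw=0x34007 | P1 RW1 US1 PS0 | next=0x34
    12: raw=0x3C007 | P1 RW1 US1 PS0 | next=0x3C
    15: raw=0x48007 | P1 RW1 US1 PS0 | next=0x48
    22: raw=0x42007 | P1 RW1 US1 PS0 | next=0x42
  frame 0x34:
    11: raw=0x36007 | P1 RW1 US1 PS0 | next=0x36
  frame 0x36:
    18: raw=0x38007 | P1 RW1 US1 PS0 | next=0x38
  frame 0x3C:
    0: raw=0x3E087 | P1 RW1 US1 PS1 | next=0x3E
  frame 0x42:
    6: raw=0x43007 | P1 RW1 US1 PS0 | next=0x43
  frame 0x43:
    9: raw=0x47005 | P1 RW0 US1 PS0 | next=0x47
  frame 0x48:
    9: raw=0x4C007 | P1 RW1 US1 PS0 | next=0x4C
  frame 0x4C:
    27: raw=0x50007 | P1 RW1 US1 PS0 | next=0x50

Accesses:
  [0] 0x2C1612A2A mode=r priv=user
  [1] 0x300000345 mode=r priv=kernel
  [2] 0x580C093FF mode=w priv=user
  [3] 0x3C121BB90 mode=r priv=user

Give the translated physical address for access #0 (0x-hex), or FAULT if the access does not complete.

Walk each access:
#0 VA=0x2C1612A2A (r,user):
  L0: frame=0x31 idx=11 entry=0x34007 [P=1 RW=1 US=1 PS=0]
  L1: frame=0x34 idx=11 entry=0x36007 [P=1 RW=1 US=1 PS=0]
  L2: frame=0x36 idx=18 entry=0x38007 [P=1 RW=1 US=1 PS=0]
  → PA=0x38A2A  (3 entries read)
#1 VA=0x300000345 (r,kernel):
  L0: frame=0x31 idx=12 entry=0x3C007 [P=1 RW=1 US=1 PS=0]
  L1: frame=0x3C idx=0 entry=0x3E087 [P=1 RW=1 US=1 PS=1]
  → PA=0x3E345 (huge @L1)  (2 entries read)
#2 VA=0x580C093FF (w,user):
  L0: frame=0x31 idx=22 entry=0x42007 [P=1 RW=1 US=1 PS=0]
  L1: frame=0x42 idx=6 entry=0x43007 [P=1 RW=1 US=1 PS=0]
  L2: frame=0x43 idx=9 entry=0x47005 [P=1 RW=0 US=1 PS=0]
  → PROTECTION_VIOLATION  (3 entries read)
#3 VA=0x3C121BB90 (r,user):
  L0: frame=0x31 idx=15 entry=0x48007 [P=1 RW=1 US=1 PS=0]
  L1: frame=0x48 idx=9 entry=0x4C007 [P=1 RW=1 US=1 PS=0]
  L2: frame=0x4C idx=27 entry=0x50007 [P=1 RW=1 US=1 PS=0]
  → PA=0x50B90  (3 entries read)

Access #0 PA: 0x38A2A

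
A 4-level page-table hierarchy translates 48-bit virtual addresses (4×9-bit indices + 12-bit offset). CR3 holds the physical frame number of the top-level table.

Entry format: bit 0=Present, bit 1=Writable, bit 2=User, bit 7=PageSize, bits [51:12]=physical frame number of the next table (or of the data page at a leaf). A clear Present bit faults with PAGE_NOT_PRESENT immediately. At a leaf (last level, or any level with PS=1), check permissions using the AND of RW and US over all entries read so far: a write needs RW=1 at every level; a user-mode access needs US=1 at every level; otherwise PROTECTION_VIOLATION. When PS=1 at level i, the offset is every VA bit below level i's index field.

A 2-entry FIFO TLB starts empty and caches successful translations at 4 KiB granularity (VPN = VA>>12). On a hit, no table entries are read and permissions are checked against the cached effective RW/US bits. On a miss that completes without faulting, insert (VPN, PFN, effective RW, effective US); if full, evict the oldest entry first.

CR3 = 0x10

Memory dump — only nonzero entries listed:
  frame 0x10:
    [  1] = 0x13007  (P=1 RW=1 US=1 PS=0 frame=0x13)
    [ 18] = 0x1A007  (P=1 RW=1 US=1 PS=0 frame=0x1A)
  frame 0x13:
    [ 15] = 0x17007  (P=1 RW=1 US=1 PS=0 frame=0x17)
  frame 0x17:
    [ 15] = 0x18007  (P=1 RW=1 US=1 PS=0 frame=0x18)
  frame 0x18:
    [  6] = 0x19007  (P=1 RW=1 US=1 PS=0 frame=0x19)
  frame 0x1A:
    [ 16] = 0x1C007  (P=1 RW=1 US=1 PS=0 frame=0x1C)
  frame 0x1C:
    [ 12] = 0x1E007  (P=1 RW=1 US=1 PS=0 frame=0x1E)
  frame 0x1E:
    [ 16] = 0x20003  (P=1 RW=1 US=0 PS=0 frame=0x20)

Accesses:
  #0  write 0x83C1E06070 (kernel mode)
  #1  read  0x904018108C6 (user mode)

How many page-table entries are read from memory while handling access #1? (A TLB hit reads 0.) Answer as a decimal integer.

Walk each access:
#0 VA=0x83C1E06070 (w,kernel):
  lvl0: tbl 0x10, slot 1 ⇒ 0x13007 (P1/RW1/US1/PS0)
  lvl1: tbl 0x13, slot 15 ⇒ 0x17007 (P1/RW1/US1/PS0)
  lvl2: tbl 0x17, slot 15 ⇒ 0x18007 (P1/RW1/US1/PS0)
  lvl3: tbl 0x18, slot 6 ⇒ 0x19007 (P1/RW1/US1/PS0)
  ✓ 0x19070  — 4 lookups
#1 VA=0x904018108C6 (r,user):
  lvl0: tbl 0x10, slot 18 ⇒ 0x1A007 (P1/RW1/US1/PS0)
  lvl1: tbl 0x1A, slot 16 ⇒ 0x1C007 (P1/RW1/US1/PS0)
  lvl2: tbl 0x1C, slot 12 ⇒ 0x1E007 (P1/RW1/US1/PS0)
  lvl3: tbl 0x1E, slot 16 ⇒ 0x20003 (P1/RW1/US0/PS0)
  ⇒ fault: PROTECTION_VIOLATION  — 4 lookups

Entries read for #1: 4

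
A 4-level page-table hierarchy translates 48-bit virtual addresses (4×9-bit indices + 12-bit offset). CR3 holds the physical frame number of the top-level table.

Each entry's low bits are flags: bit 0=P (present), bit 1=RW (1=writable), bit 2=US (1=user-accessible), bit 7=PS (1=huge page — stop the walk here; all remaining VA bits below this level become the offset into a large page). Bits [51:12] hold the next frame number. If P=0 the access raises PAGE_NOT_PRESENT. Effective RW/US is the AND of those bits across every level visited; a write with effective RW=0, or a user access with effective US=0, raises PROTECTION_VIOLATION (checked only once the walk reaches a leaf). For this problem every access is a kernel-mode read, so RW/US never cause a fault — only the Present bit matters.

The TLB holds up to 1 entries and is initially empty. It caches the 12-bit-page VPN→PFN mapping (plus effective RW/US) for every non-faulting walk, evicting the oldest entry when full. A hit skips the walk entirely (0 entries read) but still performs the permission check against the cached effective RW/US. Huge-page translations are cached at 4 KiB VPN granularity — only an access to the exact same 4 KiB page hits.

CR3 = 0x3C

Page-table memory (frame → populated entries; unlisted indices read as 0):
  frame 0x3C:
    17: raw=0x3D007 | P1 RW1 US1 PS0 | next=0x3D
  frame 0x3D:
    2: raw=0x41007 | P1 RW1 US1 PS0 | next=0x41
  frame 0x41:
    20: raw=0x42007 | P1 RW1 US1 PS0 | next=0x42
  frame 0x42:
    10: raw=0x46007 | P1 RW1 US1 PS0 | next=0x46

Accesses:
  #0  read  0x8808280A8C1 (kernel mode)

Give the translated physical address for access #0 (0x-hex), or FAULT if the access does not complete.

Walk each access:
#0 VA=0x8808280A8C1 (r,kernel):
  [0] read 0x3C idx=17: raw=0x3D007 flags P=1 W=1 U=1 S=0
  [1] read 0x3D idx=2: raw=0x41007 flags P=1 W=1 U=1 S=0
  [2] read 0x41 idx=20: raw=0x42007 flags P=1 W=1 U=1 S=0
  [3] read 0x42 idx=10: raw=0x46007 flags P=1 W=1 U=1 S=0
  ⇒ phys 0x468C1  [4 reads]

Access #0 PA: 0x468C1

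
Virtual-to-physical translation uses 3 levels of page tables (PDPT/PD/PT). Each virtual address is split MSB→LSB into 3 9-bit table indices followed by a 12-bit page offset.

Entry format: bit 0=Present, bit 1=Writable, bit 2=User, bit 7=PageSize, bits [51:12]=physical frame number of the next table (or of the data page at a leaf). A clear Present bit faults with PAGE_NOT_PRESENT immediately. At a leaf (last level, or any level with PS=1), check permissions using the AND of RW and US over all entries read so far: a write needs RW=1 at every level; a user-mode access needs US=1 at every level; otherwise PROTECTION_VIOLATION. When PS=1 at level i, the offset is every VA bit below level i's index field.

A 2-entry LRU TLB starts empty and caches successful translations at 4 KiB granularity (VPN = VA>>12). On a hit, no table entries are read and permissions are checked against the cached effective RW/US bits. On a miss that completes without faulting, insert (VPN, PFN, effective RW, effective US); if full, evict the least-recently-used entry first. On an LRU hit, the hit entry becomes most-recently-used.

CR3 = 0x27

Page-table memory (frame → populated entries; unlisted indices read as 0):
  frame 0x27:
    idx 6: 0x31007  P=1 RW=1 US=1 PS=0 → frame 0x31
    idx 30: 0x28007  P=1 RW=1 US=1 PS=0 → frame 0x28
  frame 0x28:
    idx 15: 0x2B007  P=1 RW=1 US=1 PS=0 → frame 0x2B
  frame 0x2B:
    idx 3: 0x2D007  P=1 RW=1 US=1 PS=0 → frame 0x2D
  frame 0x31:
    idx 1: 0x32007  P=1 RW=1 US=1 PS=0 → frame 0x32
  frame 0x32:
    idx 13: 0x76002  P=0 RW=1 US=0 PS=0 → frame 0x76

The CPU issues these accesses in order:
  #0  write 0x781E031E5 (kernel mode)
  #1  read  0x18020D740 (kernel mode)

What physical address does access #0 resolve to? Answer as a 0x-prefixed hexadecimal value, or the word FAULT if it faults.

Trace:
#0 VA=0x781E031E5 (w,kernel):
  L0 @0x27[30] → 0x28007  P=1,RW=1,US=1,PS=0
  L1 @0x28[15] → 0x2B007  P=1,RW=1,US=1,PS=0
  L2 @0x2B[3] → 0x2D007  P=1,RW=1,US=1,PS=0
  ✓ 0x2D1E5  — 3 lookups
#1 VA=0x18020D740 (r,kernel):
  L0 @0x27[6] → 0x31007  P=1,RW=1,US=1,PS=0
  L1 @0x31[1] → 0x32007  P=1,RW=1,US=1,PS=0
  L2 @0x32[13] → 0x76002  P=0,RW=1,US=0,PS=0
  ✗ PAGE_NOT_PRESENT  [3 reads]

Access #0 PA: 0x2D1E5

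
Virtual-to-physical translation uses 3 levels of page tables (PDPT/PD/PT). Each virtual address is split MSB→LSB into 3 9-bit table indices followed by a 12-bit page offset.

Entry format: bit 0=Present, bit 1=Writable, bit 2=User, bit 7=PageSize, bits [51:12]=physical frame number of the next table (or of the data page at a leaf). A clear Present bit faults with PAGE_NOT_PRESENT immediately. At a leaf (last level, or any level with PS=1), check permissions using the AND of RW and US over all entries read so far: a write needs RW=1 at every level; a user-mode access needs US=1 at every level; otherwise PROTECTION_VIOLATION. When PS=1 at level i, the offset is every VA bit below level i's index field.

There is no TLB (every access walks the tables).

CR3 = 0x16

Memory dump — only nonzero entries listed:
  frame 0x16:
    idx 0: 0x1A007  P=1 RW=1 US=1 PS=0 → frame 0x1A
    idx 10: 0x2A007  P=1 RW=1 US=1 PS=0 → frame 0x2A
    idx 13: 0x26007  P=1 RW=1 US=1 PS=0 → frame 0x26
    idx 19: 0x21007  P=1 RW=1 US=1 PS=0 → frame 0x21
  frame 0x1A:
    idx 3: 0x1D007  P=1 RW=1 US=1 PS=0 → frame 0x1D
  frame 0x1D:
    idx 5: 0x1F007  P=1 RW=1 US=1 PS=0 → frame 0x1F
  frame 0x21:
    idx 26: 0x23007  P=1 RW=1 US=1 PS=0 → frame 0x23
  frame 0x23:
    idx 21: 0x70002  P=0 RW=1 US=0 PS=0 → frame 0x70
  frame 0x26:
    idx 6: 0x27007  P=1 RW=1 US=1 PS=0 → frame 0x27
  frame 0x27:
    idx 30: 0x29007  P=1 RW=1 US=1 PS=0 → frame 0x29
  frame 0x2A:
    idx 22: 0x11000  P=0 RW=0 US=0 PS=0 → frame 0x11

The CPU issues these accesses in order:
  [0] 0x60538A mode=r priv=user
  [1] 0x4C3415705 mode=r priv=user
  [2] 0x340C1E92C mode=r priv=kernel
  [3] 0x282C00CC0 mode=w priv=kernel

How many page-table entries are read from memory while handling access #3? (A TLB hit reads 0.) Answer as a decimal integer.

Per-access translation:
#0 VA=0x60538A (r,user):
  L0: frame=0x16 idx=0 entry=0x1A007 [P=1 RW=1 US=1 PS=0]
  L1: frame=0x1A idx=3 entry=0x1D007 [P=1 RW=1 US=1 PS=0]
  L2: frame=0x1D idx=5 entry=0x1F007 [P=1 RW=1 US=1 PS=0]
  → PA=0x1F38A  (3 entries read)
#1 VA=0x4C3415705 (r,user):
  L0: frame=0x16 idx=19 entry=0x21007 [P=1 RW=1 US=1 PS=0]
  L1: frame=0x21 idx=26 entry=0x23007 [P=1 RW=1 US=1 PS=0]
  L2: frame=0x23 idx=21 entry=0x70002 [P=0 RW=1 US=0 PS=0]
  → PAGE_NOT_PRESENT  (3 entries read)
#2 VA=0x340C1E92C (r,kernel):
  L0: frame=0x16 idx=13 entry=0x26007 [P=1 RW=1 US=1 PS=0]
  L1: frame=0x26 idx=6 entry=0x27007 [P=1 RW=1 US=1 PS=0]
  L2: frame=0x27 idx=30 entry=0x29007 [P=1 RW=1 US=1 PS=0]
  → PA=0x2992C  (3 entries read)
#3 VA=0x282C00CC0 (w,kernel):
  L0: frame=0x16 idx=10 entry=0x2A007 [P=1 RW=1 US=1 PS=0]
  L1: frame=0x2A idx=22 entry=0x11000 [P=0 RW=0 US=0 PS=0]
  → PAGE_NOT_PRESENT  (2 entries read)

Entries read for #3: 2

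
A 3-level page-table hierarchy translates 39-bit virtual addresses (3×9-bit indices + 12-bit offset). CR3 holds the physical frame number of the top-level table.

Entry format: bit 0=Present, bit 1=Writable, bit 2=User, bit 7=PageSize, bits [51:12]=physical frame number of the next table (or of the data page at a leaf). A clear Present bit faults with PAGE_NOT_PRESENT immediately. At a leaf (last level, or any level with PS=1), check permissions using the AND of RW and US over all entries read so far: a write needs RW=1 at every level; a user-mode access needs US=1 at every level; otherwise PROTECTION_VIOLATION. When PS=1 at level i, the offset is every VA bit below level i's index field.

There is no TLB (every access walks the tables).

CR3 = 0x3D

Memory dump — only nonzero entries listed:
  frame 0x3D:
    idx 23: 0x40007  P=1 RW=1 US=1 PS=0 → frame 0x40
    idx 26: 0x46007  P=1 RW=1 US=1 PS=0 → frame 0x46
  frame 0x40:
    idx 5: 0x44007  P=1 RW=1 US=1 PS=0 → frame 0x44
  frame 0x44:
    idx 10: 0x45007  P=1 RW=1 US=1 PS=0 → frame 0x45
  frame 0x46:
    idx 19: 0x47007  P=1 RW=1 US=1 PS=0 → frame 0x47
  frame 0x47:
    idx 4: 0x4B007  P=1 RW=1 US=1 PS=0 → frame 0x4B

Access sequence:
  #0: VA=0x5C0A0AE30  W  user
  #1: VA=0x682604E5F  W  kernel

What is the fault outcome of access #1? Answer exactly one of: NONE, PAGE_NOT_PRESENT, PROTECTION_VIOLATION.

Walk each access:
#0 VA=0x5C0A0AE30 (w,user):
  lvl0: tbl 0x3D, slot 23 ⇒ 0x40007 (P1/RW1/US1/PS0)
  lvl1: tbl 0x40, slot 5 ⇒ 0x44007 (P1/RW1/US1/PS0)
  lvl2: tbl 0x44, slot 10 ⇒ 0x45007 (P1/RW1/US1/PS0)
  ⇒ phys 0x45E30  [3 reads]
#1 VA=0x682604E5F (w,kernel):
  lvl0: tbl 0x3D, slot 26 ⇒ 0x46007 (P1/RW1/US1/PS0)
  lvl1: tbl 0x46, slot 19 ⇒ 0x47007 (P1/RW1/US1/PS0)
  lvl2: tbl 0x47, slot 4 ⇒ 0x4B007 (P1/RW1/US1/PS0)
  ⇒ phys 0x4BE5F  [3 reads]

Access #1 fault: NONE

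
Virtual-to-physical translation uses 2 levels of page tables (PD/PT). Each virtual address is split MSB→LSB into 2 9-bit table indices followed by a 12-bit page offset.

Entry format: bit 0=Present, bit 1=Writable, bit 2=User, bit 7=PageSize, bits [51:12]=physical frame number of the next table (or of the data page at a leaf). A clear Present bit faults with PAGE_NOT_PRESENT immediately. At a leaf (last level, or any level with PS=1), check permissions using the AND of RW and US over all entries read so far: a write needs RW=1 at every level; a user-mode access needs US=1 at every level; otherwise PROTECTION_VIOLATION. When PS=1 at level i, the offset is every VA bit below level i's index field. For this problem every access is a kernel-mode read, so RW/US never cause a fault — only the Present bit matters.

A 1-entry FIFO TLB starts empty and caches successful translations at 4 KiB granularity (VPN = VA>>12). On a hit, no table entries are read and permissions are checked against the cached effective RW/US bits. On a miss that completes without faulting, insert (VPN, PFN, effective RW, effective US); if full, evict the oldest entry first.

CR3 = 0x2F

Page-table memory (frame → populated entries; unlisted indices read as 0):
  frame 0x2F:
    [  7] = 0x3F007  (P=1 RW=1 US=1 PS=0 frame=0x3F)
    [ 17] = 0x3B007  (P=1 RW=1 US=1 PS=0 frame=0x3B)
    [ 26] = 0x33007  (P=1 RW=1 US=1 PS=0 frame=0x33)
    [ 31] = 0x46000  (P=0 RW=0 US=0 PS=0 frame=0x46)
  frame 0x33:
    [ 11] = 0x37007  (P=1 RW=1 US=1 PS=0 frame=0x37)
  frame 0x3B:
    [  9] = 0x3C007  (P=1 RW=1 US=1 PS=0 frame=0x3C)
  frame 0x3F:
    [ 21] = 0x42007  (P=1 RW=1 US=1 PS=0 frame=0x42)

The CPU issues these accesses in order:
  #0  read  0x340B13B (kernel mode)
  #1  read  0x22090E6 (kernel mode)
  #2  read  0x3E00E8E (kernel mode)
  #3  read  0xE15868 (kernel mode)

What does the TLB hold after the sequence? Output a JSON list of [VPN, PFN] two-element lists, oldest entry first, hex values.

Trace:
#0 VA=0x340B13B (r,kernel):
  L0: frame=0x2F idx=26 entry=0x33007 [P=1 RW=1 US=1 PS=0]
  L1: frame=0x33 idx=11 entry=0x37007 [P=1 RW=1 US=1 PS=0]
  → PA=0x3713B  (2 entries read)
#1 VA=0x22090E6 (r,kernel):
  L0: frame=0x2F idx=17 entry=0x3B007 [P=1 RW=1 US=1 PS=0]
  L1: frame=0x3B idx=9 entry=0x3C007 [P=1 RW=1 US=1 PS=0]
  → PA=0x3C0E6  (2 entries read)
#2 VA=0x3E00E8E (r,kernel):
  L0: frame=0x2F idx=31 entry=0x46000 [P=0 RW=0 US=0 PS=0]
  → PAGE_NOT_PRESENT  (1 entries read)
#3 VA=0xE15868 (r,kernel):
  L0: frame=0x2F idx=7 entry=0x3F007 [P=1 RW=1 US=1 PS=0]
  L1: frame=0x3F idx=21 entry=0x42007 [P=1 RW=1 US=1 PS=0]
  → PA=0x42868  (2 entries read)

TLB: [["0xE15", "0x42"]]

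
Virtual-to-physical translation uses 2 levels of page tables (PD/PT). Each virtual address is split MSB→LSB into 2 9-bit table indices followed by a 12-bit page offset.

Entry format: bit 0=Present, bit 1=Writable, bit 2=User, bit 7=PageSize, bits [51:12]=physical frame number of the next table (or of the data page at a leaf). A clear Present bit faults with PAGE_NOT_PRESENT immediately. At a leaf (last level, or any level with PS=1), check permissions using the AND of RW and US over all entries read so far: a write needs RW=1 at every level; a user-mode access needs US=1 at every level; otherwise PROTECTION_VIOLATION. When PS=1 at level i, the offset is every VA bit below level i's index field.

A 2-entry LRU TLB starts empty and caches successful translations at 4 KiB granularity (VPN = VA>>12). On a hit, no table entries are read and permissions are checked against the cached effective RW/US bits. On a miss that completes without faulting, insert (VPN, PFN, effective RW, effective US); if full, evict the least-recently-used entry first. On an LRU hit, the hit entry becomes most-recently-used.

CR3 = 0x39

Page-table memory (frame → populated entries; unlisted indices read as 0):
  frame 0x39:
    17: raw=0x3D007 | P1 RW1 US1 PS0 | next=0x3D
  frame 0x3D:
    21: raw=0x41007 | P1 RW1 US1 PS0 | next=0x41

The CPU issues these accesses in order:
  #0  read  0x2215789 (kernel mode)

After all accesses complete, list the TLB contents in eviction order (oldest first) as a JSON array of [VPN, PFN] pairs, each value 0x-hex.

Walk each access:
#0 VA=0x2215789 (r,kernel):
  L0: frame=0x39 idx=17 entry=0x3D007 [P=1 RW=1 US=1 PS=0]
  L1: frame=0x3D idx=21 entry=0x41007 [P=1 RW=1 US=1 PS=0]
  ✓ 0x41789  — 2 lookups

TLB: [["0x2215", "0x41"]]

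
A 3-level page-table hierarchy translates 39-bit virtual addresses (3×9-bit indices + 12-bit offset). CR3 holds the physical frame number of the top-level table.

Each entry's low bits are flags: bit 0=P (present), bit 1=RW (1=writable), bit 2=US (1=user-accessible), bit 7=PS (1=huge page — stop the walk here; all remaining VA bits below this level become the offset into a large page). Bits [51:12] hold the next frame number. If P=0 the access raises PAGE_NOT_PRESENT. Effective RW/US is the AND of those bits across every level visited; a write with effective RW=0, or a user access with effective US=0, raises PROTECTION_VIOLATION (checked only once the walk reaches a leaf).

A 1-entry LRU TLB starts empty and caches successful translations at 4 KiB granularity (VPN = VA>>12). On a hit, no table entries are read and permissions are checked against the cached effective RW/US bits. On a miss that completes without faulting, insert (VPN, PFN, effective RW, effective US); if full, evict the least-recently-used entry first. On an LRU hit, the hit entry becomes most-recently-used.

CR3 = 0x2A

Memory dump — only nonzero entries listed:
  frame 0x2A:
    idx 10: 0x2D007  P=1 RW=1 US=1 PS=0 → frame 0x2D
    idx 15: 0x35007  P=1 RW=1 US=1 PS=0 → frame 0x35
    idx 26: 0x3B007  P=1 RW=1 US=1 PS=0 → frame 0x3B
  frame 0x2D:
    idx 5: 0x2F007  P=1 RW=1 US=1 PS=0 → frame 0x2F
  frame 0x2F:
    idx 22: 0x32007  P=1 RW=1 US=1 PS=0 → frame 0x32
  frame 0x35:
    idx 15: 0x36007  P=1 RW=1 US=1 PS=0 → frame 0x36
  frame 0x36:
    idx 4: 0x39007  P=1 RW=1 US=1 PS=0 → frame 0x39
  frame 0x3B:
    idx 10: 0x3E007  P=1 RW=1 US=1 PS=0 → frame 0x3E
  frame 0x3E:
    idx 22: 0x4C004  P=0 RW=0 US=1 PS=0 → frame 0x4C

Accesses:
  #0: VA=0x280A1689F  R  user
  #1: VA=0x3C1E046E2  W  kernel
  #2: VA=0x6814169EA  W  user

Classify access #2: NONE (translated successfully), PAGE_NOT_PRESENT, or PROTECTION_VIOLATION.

Walk each access:
#0 VA=0x280A1689F (r,user):
  L0: frame=0x2A idx=10 entry=0x2D007 [P=1 RW=1 US=1 PS=0]
  L1: frame=0x2D idx=5 entry=0x2F007 [P=1 RW=1 US=1 PS=0]
  L2: frame=0x2F idx=22 entry=0x32007 [P=1 RW=1 US=1 PS=0]
  ✓ 0x3289F  — 3 lookups
#1 VA=0x3C1E046E2 (w,kernel):
  L0: frame=0x2A idx=15 entry=0x35007 [P=1 RW=1 US=1 PS=0]
  L1: frame=0x35 idx=15 entry=0x36007 [P=1 RW=1 US=1 PS=0]
  L2: frame=0x36 idx=4 entry=0x39007 [P=1 RW=1 US=1 PS=0]
  ✓ 0x396E2  — 3 lookups
#2 VA=0x6814169EA (w,user):
  L0: frame=0x2A idx=26 entry=0x3B007 [P=1 RW=1 US=1 PS=0]
  L1: frame=0x3B idx=10 entry=0x3E007 [P=1 RW=1 US=1 PS=0]
  L2: frame=0x3E idx=22 entry=0x4C004 [P=0 RW=0 US=1 PS=0]
  ✗ PAGE_NOT_PRESENT  [3 reads]

Access #2 fault: PAGE_NOT_PRESENT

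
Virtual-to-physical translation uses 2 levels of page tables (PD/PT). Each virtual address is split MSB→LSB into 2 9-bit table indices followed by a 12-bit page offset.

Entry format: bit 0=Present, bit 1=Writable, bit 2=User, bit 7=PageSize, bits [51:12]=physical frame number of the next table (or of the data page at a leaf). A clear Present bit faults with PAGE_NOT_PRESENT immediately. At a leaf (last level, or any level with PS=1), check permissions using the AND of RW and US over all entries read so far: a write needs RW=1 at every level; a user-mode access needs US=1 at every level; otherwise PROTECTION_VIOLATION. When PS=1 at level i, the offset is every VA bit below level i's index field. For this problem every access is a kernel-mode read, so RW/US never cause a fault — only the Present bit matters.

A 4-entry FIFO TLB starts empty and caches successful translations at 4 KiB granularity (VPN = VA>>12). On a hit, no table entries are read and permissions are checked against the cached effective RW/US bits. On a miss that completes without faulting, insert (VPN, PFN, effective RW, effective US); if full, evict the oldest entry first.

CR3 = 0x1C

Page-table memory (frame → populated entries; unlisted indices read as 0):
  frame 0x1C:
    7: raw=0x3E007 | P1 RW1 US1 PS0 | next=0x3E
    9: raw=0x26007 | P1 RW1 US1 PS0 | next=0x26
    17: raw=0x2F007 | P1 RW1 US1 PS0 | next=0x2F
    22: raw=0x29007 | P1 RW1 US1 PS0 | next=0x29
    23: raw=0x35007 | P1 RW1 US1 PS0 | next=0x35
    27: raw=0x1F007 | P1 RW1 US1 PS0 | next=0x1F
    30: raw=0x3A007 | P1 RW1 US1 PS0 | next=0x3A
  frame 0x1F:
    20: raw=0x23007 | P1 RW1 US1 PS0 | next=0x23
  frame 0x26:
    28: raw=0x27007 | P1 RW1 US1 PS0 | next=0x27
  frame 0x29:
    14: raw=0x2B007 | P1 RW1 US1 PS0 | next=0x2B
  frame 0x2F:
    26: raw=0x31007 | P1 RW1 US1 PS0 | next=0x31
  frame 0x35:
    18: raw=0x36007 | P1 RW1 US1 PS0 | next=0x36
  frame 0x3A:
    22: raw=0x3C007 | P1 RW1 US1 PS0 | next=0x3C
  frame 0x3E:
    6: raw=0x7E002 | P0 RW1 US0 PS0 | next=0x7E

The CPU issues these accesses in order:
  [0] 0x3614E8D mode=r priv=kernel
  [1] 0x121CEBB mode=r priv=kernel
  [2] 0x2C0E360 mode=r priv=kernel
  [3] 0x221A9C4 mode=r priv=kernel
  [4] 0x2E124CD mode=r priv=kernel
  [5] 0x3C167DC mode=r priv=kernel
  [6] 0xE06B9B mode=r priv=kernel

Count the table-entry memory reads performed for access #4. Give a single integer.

Walk each access:
#0 VA=0x3614E8D (r,kernel):
  L0 @0x1C[27] → 0x1F007  P=1,RW=1,US=1,PS=0
  L1 @0x1F[20] → 0x23007  P=1,RW=1,US=1,PS=0
  ✓ 0x23E8D  — 2 lookups
#1 VA=0x121CEBB (r,kernel):
  L0 @0x1C[9] → 0x26007  P=1,RW=1,US=1,PS=0
  L1 @0x26[28] → 0x27007  P=1,RW=1,US=1,PS=0
  ✓ 0x27EBB  — 2 lookups
#2 VA=0x2C0E360 (r,kernel):
  L0 @0x1C[22] → 0x29007  P=1,RW=1,US=1,PS=0
  L1 @0x29[14] → 0x2B007  P=1,RW=1,US=1,PS=0
  ✓ 0x2B360  — 2 lookups
#3 VA=0x221A9C4 (r,kernel):
  L0 @0x1C[17] → 0x2F007  P=1,RW=1,US=1,PS=0
  L1 @0x2F[26] → 0x31007  P=1,RW=1,US=1,PS=0
  ✓ 0x319C4  — 2 lookups
#4 VA=0x2E124CD (r,kernel):
  L0 @0x1C[23] → 0x35007  P=1,RW=1,US=1,PS=0
  L1 @0x35[18] → 0x36007  P=1,RW=1,US=1,PS=0
  ✓ 0x364CD  — 2 lookups
#5 VA=0x3C167DC (r,kernel):
  L0 @0x1C[30] → 0x3A007  P=1,RW=1,US=1,PS=0
  L1 @0x3A[22] → 0x3C007  P=1,RW=1,US=1,PS=0
  ✓ 0x3C7DC  — 2 lookups
#6 VA=0xE06B9B (r,kernel):
  L0 @0x1C[7] → 0x3E007  P=1,RW=1,US=1,PS=0
  L1 @0x3E[6] → 0x7E002  P=0,RW=1,US=0,PS=0
  ⇒ fault: PAGE_NOT_PRESENT  — 2 lookups

Entries read for #4: 2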